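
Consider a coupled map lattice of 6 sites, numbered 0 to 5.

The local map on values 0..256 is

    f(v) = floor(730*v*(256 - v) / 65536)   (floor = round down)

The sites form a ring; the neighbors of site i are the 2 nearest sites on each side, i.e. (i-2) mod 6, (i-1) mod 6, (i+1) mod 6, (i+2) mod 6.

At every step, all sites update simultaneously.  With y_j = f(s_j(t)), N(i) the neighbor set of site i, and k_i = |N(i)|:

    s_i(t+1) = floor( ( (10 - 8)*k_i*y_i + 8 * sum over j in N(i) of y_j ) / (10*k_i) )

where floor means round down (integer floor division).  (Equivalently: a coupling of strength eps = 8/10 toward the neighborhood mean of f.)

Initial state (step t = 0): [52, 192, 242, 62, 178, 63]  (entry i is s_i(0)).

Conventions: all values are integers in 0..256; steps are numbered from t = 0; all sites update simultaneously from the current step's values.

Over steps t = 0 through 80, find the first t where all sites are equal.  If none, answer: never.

Answer: 2
Key observation: Synchronization is absorbing here: once all sites are equal they stay equal, and step 2 is the first all-equal step.

Derivation:
t=0: [52, 192, 242, 62, 178, 63]  (not all equal)
t=1: [116, 111, 115, 119, 115, 135]  (not all equal)
t=2: [180, 180, 180, 180, 180, 180]  (all equal)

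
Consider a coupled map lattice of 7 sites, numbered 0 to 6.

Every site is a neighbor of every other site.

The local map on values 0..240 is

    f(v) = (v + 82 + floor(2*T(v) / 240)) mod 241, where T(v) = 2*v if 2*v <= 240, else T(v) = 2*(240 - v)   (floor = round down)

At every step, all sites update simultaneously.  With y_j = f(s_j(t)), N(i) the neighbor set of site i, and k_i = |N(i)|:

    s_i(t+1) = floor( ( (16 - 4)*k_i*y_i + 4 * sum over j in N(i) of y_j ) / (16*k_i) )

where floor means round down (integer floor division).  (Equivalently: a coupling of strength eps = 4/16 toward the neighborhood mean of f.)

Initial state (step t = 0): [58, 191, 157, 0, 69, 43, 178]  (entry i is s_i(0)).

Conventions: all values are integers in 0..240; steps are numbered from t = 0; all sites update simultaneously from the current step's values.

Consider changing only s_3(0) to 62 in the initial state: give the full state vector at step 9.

Answer: [56, 17, 134, 56, 56, 55, 17]
Key observation: This trace re-runs the system from the modified initial state.

Derivation:
t=0: [58, 191, 157, 62, 69, 43, 178]
t=1: [134, 58, 205, 138, 143, 124, 49]
t=2: [203, 148, 82, 206, 209, 196, 142]
t=3: [64, 196, 150, 66, 68, 59, 192]
t=4: [141, 63, 202, 142, 144, 137, 60]
t=5: [209, 154, 81, 210, 211, 207, 152]
t=6: [70, 202, 151, 71, 71, 68, 201]
t=7: [147, 69, 204, 147, 147, 145, 68]
t=8: [215, 160, 84, 215, 215, 214, 159]
t=9: [56, 17, 134, 56, 56, 55, 17]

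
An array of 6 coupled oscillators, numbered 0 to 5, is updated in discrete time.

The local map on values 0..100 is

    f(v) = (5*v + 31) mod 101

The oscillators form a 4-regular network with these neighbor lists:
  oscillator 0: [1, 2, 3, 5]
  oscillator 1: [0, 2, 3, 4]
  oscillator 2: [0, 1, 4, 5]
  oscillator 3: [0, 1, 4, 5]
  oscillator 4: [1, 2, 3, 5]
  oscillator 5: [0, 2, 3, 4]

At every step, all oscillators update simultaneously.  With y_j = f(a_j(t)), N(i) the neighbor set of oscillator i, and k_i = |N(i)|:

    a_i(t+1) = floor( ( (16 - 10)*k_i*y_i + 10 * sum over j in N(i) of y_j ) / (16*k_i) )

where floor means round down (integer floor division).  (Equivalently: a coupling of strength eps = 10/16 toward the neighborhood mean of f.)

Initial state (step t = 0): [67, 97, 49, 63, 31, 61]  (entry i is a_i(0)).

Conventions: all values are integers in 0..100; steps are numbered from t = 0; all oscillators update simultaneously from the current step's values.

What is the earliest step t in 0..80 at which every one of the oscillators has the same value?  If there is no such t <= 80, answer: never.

Answer: 35
Key observation: Synchronization is absorbing here: once all oscillators are equal they stay equal, and step 35 is the first all-equal step.

Derivation:
t=0: [67, 97, 49, 63, 31, 61]  (not all equal)
t=1: [48, 45, 57, 46, 57, 53]  (not all equal)
t=2: [60, 44, 40, 58, 39, 59]  (not all equal)
t=3: [29, 33, 30, 26, 27, 24]  (not all equal)
t=4: [72, 79, 74, 67, 68, 62]  (not all equal)
t=5: [67, 57, 70, 57, 60, 63]  (not all equal)
t=6: [46, 33, 52, 27, 33, 44]  (not all equal)
t=7: [68, 83, 79, 70, 82, 66]  (not all equal)
t=8: [56, 47, 40, 61, 45, 53]  (not all equal)
t=9: [37, 43, 45, 46, 54, 54]  (not all equal)
t=10: [45, 51, 60, 62, 77, 72]  (not all equal)
t=11: [57, 52, 47, 51, 41, 53]  (not all equal)
t=12: [56, 63, 59, 67, 64, 65]  (not all equal)
t=13: [31, 38, 32, 47, 46, 42]  (not all equal)
t=14: [65, 53, 65, 55, 55, 61]  (not all equal)
t=15: [48, 52, 48, 29, 29, 29]  (not all equal)
t=16: [74, 78, 74, 76, 76, 73]  (not all equal)
t=17: [70, 39, 70, 36, 36, 67]  (not all equal)
t=18: [56, 36, 56, 30, 30, 50]  (not all equal)
t=19: [30, 30, 30, 57, 57, 57]  (not all equal)
t=20: [59, 59, 59, 33, 33, 33]  (not all equal)
t=21: [45, 45, 45, 72, 72, 72]  (not all equal)
t=22: [64, 64, 64, 77, 77, 77]  (not all equal)
t=23: [36, 36, 36, 23, 23, 23]  (not all equal)
t=24: [20, 20, 20, 33, 33, 33]  (not all equal)
t=25: [50, 50, 50, 74, 74, 74]  (not all equal)
t=26: [84, 84, 84, 92, 92, 92]  (not all equal)
t=27: [59, 59, 59, 74, 74, 74]  (not all equal)
t=28: [46, 46, 46, 74, 74, 74]  (not all equal)
t=29: [71, 71, 71, 85, 85, 85]  (not all equal)
t=30: [73, 73, 73, 61, 61, 61]  (not all equal)
t=31: [74, 74, 74, 51, 51, 51]  (not all equal)
t=32: [93, 93, 93, 88, 88, 88]  (not all equal)
t=33: [84, 84, 84, 74, 74, 74]  (not all equal)
t=34: [62, 62, 62, 82, 82, 82]  (not all equal)
t=35: [37, 37, 37, 37, 37, 37]  (all equal)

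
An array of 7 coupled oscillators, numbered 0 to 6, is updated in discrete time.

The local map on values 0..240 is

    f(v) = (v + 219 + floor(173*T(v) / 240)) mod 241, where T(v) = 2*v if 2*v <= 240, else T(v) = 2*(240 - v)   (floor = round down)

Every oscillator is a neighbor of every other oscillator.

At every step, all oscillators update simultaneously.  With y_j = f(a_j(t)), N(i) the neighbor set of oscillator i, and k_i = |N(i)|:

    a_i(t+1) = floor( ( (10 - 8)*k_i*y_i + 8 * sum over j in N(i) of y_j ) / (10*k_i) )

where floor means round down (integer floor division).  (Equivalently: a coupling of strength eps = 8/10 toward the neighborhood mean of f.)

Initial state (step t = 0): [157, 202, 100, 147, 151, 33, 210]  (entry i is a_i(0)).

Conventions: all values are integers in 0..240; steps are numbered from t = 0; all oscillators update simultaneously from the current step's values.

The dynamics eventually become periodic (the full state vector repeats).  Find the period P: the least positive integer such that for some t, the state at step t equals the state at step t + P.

Simulating step by step:
t=0: [157, 202, 100, 147, 151, 33, 210]
t=1: [106, 121, 120, 106, 106, 109, 121]
t=2: [122, 108, 108, 122, 122, 106, 108]
t=3: [45, 43, 43, 45, 45, 58, 43]
t=4: [89, 88, 88, 89, 89, 91, 88]
t=5: [194, 194, 194, 194, 194, 194, 194]
t=6: [238, 238, 238, 238, 238, 238, 238]
t=7: [218, 218, 218, 218, 218, 218, 218]
t=8: [227, 227, 227, 227, 227, 227, 227]
t=9: [223, 223, 223, 223, 223, 223, 223]
t=10: [225, 225, 225, 225, 225, 225, 225]
t=11: [224, 224, 224, 224, 224, 224, 224]
t=12: [225, 225, 225, 225, 225, 225, 225]

Answer: 2
Key observation: The state at step 10, [225, 225, 225, 225, 225, 225, 225], reappears at step 12 — and no state repeats earlier — so the cycle the system enters has period 2.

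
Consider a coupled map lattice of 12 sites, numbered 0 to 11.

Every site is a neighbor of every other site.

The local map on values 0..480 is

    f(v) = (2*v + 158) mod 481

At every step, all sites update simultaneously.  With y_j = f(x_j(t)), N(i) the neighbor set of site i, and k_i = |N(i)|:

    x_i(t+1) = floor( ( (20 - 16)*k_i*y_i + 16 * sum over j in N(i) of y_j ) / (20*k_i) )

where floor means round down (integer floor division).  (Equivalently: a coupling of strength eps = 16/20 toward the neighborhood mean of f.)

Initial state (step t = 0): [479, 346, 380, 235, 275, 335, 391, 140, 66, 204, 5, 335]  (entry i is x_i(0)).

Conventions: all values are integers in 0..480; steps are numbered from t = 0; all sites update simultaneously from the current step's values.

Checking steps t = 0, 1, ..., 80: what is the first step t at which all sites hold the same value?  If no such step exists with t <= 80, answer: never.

Simulating step by step:
t=0: [479, 346, 380, 235, 275, 335, 391, 140, 66, 204, 5, 335]  (not all equal)
t=1: [271, 299, 307, 270, 281, 296, 310, 307, 289, 263, 273, 296]  (not all equal)
t=2: [249, 256, 258, 249, 252, 255, 259, 258, 254, 247, 250, 255]  (not all equal)
t=3: [182, 184, 185, 182, 183, 184, 185, 185, 184, 182, 183, 184]  (not all equal)
t=4: [43, 44, 44, 43, 44, 44, 44, 44, 44, 43, 44, 44]  (not all equal)
t=5: [245, 245, 245, 245, 245, 245, 245, 245, 245, 245, 245, 245]  (all equal)

Answer: 5
Key observation: Synchronization is absorbing here: once all sites are equal they stay equal, and step 5 is the first all-equal step.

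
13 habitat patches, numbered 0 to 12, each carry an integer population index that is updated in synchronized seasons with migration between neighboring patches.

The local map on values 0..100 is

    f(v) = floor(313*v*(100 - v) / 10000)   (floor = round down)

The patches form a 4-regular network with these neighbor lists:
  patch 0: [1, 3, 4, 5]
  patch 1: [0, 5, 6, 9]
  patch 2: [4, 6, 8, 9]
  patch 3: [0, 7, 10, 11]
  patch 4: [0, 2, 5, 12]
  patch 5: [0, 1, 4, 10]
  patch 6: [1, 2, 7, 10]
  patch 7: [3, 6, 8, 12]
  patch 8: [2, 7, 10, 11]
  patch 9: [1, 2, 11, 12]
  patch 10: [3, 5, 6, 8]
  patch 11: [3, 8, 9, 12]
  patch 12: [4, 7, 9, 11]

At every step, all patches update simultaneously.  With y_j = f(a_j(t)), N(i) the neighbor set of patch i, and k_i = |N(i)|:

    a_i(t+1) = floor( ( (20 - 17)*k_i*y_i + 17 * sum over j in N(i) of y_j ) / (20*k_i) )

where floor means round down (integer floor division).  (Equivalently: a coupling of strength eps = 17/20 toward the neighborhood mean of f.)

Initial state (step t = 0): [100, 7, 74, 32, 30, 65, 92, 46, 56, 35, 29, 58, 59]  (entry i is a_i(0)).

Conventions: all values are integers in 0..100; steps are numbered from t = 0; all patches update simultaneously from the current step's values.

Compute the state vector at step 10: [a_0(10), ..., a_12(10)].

Answer: [76, 75, 75, 75, 75, 76, 75, 75, 75, 75, 76, 75, 75]

Derivation:
t=0: [100, 7, 74, 32, 30, 65, 92, 46, 56, 35, 29, 58, 59]
t=1: [47, 38, 59, 56, 53, 42, 50, 63, 70, 59, 60, 73, 72]
t=2: [75, 75, 73, 72, 73, 75, 74, 70, 69, 69, 74, 68, 70]
t=3: [59, 60, 62, 62, 60, 59, 60, 63, 63, 63, 61, 65, 65]
t=4: [74, 74, 73, 73, 73, 74, 73, 72, 72, 72, 73, 71, 72]
t=5: [60, 60, 61, 61, 61, 60, 61, 62, 62, 62, 61, 62, 62]
t=6: [74, 74, 73, 73, 74, 74, 74, 73, 73, 73, 74, 73, 73]
t=7: [60, 60, 60, 60, 60, 60, 60, 60, 60, 60, 60, 61, 60]
t=8: [75, 75, 75, 74, 75, 75, 75, 75, 74, 74, 75, 74, 74]
t=9: [58, 58, 58, 58, 58, 58, 58, 59, 58, 59, 58, 60, 59]
t=10: [76, 75, 75, 75, 75, 76, 75, 75, 75, 75, 76, 75, 75]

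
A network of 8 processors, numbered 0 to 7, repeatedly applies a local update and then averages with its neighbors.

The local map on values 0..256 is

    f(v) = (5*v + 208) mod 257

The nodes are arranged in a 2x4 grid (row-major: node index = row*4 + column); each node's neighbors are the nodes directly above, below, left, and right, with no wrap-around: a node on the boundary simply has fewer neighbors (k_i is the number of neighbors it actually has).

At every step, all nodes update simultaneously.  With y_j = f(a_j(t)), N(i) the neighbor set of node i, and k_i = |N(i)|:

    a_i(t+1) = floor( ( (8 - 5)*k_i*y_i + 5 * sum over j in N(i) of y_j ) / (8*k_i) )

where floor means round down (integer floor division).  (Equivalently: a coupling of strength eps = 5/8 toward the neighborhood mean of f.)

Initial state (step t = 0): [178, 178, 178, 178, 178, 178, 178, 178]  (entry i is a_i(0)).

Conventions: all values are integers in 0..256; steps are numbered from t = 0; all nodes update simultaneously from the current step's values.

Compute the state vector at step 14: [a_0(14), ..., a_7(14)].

Simulating step by step:
t=0: [178, 178, 178, 178, 178, 178, 178, 178]
t=1: [70, 70, 70, 70, 70, 70, 70, 70]
t=2: [44, 44, 44, 44, 44, 44, 44, 44]
t=3: [171, 171, 171, 171, 171, 171, 171, 171]
t=4: [35, 35, 35, 35, 35, 35, 35, 35]
t=5: [126, 126, 126, 126, 126, 126, 126, 126]
t=6: [67, 67, 67, 67, 67, 67, 67, 67]
t=7: [29, 29, 29, 29, 29, 29, 29, 29]
t=8: [96, 96, 96, 96, 96, 96, 96, 96]
t=9: [174, 174, 174, 174, 174, 174, 174, 174]
t=10: [50, 50, 50, 50, 50, 50, 50, 50]
t=11: [201, 201, 201, 201, 201, 201, 201, 201]
t=12: [185, 185, 185, 185, 185, 185, 185, 185]
t=13: [105, 105, 105, 105, 105, 105, 105, 105]
t=14: [219, 219, 219, 219, 219, 219, 219, 219]

Answer: [219, 219, 219, 219, 219, 219, 219, 219]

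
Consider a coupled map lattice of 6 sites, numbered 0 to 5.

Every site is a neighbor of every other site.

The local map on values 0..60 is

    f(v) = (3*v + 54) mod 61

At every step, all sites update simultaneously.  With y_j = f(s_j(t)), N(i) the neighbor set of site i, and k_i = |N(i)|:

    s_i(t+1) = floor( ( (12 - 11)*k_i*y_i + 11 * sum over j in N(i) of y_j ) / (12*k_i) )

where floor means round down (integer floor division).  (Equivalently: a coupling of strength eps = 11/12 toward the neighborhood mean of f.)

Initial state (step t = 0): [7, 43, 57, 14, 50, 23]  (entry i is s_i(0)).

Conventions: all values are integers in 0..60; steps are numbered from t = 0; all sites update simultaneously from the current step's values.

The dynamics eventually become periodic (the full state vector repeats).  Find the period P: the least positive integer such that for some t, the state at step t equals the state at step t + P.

Answer: 10
Key observation: The state at step 3, [13, 13, 13, 13, 13, 13], reappears at step 13 — and no state repeats earlier — so the cycle the system enters has period 10.

Derivation:
t=0: [7, 43, 57, 14, 50, 23]
t=1: [19, 20, 16, 17, 18, 20]
t=2: [47, 47, 48, 48, 48, 47]
t=3: [13, 13, 13, 13, 13, 13]
t=4: [32, 32, 32, 32, 32, 32]
t=5: [28, 28, 28, 28, 28, 28]
t=6: [16, 16, 16, 16, 16, 16]
t=7: [41, 41, 41, 41, 41, 41]
t=8: [55, 55, 55, 55, 55, 55]
t=9: [36, 36, 36, 36, 36, 36]
t=10: [40, 40, 40, 40, 40, 40]
t=11: [52, 52, 52, 52, 52, 52]
t=12: [27, 27, 27, 27, 27, 27]
t=13: [13, 13, 13, 13, 13, 13]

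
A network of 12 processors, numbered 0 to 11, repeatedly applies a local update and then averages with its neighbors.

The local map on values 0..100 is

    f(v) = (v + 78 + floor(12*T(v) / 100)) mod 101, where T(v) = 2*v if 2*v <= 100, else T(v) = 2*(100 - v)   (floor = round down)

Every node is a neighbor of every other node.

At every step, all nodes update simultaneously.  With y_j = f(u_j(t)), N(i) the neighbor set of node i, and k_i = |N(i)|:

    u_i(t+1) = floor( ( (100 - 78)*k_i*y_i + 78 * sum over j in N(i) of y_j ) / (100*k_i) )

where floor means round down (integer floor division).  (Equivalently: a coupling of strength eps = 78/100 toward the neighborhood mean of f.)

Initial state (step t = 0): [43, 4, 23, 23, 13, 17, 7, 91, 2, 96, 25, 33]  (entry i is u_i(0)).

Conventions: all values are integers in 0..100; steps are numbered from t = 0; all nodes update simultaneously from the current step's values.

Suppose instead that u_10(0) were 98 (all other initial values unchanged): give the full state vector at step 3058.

Answer: [14, 14, 14, 14, 14, 14, 14, 14, 14, 14, 14, 14]
Key observation: The state at step 6, [73, 73, 73, 73, 73, 73, 73, 73, 73, 73, 73, 73], reappears at step 12: the system is in a cycle of period 6 from step 6 on.  Therefore the state at step 3058 equals the state at step 6 + ((3058 - 6) mod 6) = 10, which is [14, 14, 14, 14, 14, 14, 14, 14, 14, 14, 14, 14].

Derivation:
t=0: [43, 4, 23, 23, 13, 17, 7, 91, 2, 96, 98, 33]
t=1: [55, 62, 51, 51, 64, 65, 63, 61, 62, 61, 61, 53]
t=2: [44, 45, 44, 44, 45, 46, 45, 45, 45, 45, 45, 44]
t=3: [31, 31, 31, 31, 31, 32, 31, 31, 31, 31, 31, 31]
t=4: [15, 15, 15, 15, 15, 15, 15, 15, 15, 15, 15, 15]
t=5: [96, 96, 96, 96, 96, 96, 96, 96, 96, 96, 96, 96]
t=6: [73, 73, 73, 73, 73, 73, 73, 73, 73, 73, 73, 73]
t=7: [56, 56, 56, 56, 56, 56, 56, 56, 56, 56, 56, 56]
t=8: [43, 43, 43, 43, 43, 43, 43, 43, 43, 43, 43, 43]
t=9: [30, 30, 30, 30, 30, 30, 30, 30, 30, 30, 30, 30]
t=10: [14, 14, 14, 14, 14, 14, 14, 14, 14, 14, 14, 14]
t=11: [95, 95, 95, 95, 95, 95, 95, 95, 95, 95, 95, 95]
t=12: [73, 73, 73, 73, 73, 73, 73, 73, 73, 73, 73, 73]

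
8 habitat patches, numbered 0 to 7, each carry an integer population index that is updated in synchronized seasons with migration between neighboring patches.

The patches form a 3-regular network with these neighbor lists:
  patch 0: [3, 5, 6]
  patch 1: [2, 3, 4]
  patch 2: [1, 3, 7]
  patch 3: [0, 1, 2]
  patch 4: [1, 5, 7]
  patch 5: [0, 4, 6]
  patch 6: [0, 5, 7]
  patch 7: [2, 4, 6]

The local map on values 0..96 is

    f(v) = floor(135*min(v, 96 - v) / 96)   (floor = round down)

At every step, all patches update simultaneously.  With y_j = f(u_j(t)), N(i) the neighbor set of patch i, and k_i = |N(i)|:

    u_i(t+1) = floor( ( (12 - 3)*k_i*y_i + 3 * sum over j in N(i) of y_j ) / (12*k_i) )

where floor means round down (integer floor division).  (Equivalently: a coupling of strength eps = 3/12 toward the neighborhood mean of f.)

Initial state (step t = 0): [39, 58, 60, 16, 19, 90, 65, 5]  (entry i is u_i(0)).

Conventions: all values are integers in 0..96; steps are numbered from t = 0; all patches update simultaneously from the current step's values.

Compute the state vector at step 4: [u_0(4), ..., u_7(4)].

Answer: [57, 61, 58, 52, 64, 60, 51, 59]

Derivation:
t=0: [39, 58, 60, 16, 19, 90, 65, 5]
t=1: [46, 47, 44, 29, 25, 16, 38, 15]
t=2: [57, 60, 56, 45, 35, 29, 48, 28]
t=3: [54, 51, 54, 60, 47, 44, 61, 43]
t=4: [57, 61, 58, 52, 64, 60, 51, 59]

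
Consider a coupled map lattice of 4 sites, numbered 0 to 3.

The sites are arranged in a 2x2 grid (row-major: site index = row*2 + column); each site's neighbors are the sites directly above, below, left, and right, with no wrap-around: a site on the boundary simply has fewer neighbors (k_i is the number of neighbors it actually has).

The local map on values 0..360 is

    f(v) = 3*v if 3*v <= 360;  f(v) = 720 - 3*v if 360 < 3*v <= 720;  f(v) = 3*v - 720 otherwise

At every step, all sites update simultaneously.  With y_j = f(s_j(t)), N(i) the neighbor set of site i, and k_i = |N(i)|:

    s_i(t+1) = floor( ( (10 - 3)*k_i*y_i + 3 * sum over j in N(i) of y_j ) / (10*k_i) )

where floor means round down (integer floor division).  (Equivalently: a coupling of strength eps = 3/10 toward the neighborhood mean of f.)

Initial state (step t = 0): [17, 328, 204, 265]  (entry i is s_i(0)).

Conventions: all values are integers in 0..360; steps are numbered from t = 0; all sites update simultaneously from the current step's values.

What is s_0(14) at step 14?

Answer: s_0(14) = 184

Derivation:
t=0: [17, 328, 204, 265]
t=1: [91, 203, 94, 108]
t=2: [250, 167, 286, 285]
t=3: [74, 178, 121, 148]
t=4: [236, 204, 324, 274]
t=5: [62, 92, 193, 125]
t=6: [192, 272, 178, 304]
t=7: [143, 117, 180, 176]
t=8: [283, 318, 198, 214]
t=9: [144, 194, 119, 108]
t=10: [275, 188, 341, 301]
t=11: [142, 152, 255, 196]
t=12: [252, 248, 95, 138]
t=13: [71, 68, 250, 260]
t=14: [184, 183, 61, 77]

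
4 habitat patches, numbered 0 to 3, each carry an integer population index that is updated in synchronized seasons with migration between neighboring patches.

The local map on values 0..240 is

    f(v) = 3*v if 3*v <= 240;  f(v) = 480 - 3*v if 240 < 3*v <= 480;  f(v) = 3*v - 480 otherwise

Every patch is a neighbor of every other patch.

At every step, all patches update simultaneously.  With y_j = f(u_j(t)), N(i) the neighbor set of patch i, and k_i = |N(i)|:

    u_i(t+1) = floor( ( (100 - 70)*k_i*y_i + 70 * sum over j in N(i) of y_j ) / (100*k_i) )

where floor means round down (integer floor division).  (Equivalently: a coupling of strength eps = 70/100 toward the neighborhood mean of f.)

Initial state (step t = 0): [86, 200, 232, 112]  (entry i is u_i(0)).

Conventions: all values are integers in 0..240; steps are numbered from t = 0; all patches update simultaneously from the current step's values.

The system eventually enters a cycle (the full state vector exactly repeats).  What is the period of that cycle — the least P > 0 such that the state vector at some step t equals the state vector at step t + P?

Simulating step by step:
t=0: [86, 200, 232, 112]
t=1: [178, 171, 178, 173]
t=2: [45, 44, 45, 44]
t=3: [133, 133, 133, 133]
t=4: [81, 81, 81, 81]
t=5: [237, 237, 237, 237]
t=6: [231, 231, 231, 231]
t=7: [213, 213, 213, 213]
t=8: [159, 159, 159, 159]
t=9: [3, 3, 3, 3]
t=10: [9, 9, 9, 9]
t=11: [27, 27, 27, 27]
t=12: [81, 81, 81, 81]

Answer: 8
Key observation: The state at step 4, [81, 81, 81, 81], reappears at step 12 — and no state repeats earlier — so the cycle the system enters has period 8.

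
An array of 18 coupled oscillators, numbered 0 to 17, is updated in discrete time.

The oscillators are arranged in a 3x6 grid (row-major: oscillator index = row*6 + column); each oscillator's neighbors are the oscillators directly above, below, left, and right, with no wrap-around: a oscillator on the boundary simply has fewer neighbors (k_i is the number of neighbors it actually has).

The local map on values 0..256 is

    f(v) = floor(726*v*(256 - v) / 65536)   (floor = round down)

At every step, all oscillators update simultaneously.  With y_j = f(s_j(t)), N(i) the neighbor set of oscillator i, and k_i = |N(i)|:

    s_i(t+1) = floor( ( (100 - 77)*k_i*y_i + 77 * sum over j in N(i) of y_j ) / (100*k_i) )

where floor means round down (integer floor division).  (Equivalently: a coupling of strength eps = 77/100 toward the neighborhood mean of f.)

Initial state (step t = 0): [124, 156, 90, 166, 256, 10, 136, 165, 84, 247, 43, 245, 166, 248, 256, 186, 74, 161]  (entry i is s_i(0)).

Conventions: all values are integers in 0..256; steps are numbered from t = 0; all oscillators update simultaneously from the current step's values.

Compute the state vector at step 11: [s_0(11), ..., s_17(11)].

Simulating step by step:
t=0: [124, 156, 90, 166, 256, 10, 136, 165, 84, 247, 43, 245, 166, 248, 256, 186, 74, 161]
t=1: [177, 170, 165, 86, 75, 17, 172, 140, 105, 115, 62, 82, 115, 89, 83, 77, 140, 107]
t=2: [159, 165, 165, 164, 121, 128, 168, 168, 171, 160, 158, 127, 165, 170, 162, 167, 159, 170]
t=3: [165, 166, 164, 170, 174, 180, 165, 162, 165, 166, 174, 173, 162, 164, 163, 168, 166, 172]
t=4: [165, 166, 164, 162, 156, 156, 167, 166, 166, 162, 160, 156, 166, 167, 165, 165, 161, 161]
t=5: [164, 165, 166, 168, 170, 172, 165, 164, 166, 167, 170, 170, 164, 165, 165, 167, 168, 170]
t=6: [166, 166, 164, 163, 161, 160, 166, 166, 165, 163, 161, 160, 166, 166, 165, 164, 162, 161]
t=7: [165, 165, 166, 167, 168, 169, 165, 165, 166, 167, 168, 169, 165, 165, 166, 167, 168, 169]
t=8: [166, 165, 165, 164, 163, 162, 166, 165, 165, 164, 163, 162, 166, 165, 165, 164, 163, 162]
t=9: [165, 165, 166, 166, 167, 167, 165, 165, 166, 166, 167, 167, 165, 165, 166, 166, 167, 167]
t=10: [166, 165, 165, 164, 164, 164, 166, 165, 165, 164, 164, 164, 166, 165, 165, 164, 164, 164]
t=11: [165, 165, 166, 166, 167, 167, 165, 165, 166, 166, 167, 167, 165, 165, 166, 166, 167, 167]

Answer: [165, 165, 166, 166, 167, 167, 165, 165, 166, 166, 167, 167, 165, 165, 166, 166, 167, 167]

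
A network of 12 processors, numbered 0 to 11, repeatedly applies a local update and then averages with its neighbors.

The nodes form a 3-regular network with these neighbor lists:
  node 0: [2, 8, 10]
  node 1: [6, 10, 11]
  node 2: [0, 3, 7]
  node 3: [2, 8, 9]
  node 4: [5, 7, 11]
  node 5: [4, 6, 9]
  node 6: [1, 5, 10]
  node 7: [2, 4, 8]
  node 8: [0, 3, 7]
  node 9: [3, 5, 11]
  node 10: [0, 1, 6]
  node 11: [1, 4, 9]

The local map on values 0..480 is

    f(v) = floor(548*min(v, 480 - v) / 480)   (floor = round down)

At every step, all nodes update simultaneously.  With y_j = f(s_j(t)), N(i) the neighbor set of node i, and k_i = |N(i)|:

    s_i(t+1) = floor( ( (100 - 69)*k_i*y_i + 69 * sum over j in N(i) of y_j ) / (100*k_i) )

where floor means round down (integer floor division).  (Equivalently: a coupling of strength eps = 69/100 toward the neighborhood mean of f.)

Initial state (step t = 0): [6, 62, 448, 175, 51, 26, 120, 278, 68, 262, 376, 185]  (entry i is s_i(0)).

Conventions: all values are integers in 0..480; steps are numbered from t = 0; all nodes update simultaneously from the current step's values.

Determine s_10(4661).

Simulating step by step:
t=0: [6, 62, 448, 175, 51, 26, 120, 278, 68, 262, 376, 185]
t=1: [54, 128, 111, 144, 126, 110, 92, 110, 123, 177, 85, 151]
t=2: [102, 131, 119, 158, 141, 142, 117, 132, 123, 168, 101, 166]
t=3: [125, 146, 144, 162, 164, 161, 139, 146, 145, 181, 127, 173]
t=4: [152, 166, 164, 180, 183, 183, 162, 170, 164, 193, 151, 189]
t=5: [179, 189, 189, 200, 206, 205, 187, 194, 189, 212, 178, 208]
t=6: [208, 216, 216, 225, 232, 231, 215, 221, 216, 235, 208, 232]
t=7: [241, 247, 247, 254, 261, 260, 247, 252, 247, 263, 240, 260]
t=8: [269, 264, 264, 259, 252, 253, 264, 260, 264, 251, 269, 253]
t=9: [242, 247, 247, 251, 257, 256, 247, 250, 247, 258, 242, 256]
t=10: [268, 264, 265, 261, 256, 256, 264, 262, 265, 255, 268, 256]
t=11: [243, 247, 246, 249, 253, 253, 247, 248, 246, 254, 243, 253]
t=12: [268, 265, 266, 263, 260, 260, 265, 264, 266, 259, 268, 260]
t=13: [242, 245, 244, 246, 249, 249, 245, 246, 244, 250, 243, 249]
t=14: [269, 267, 268, 266, 263, 263, 267, 267, 268, 263, 269, 263]
t=15: [240, 243, 242, 243, 246, 246, 243, 243, 242, 246, 241, 246]
t=16: [272, 269, 271, 269, 267, 267, 269, 269, 271, 267, 271, 267]
t=17: [237, 240, 238, 239, 242, 242, 240, 239, 238, 242, 238, 242]
t=18: [270, 272, 271, 271, 271, 271, 272, 271, 271, 271, 272, 271]
t=19: [238, 237, 238, 238, 238, 237, 237, 238, 238, 238, 237, 237]
t=20: [270, 270, 271, 271, 270, 270, 270, 271, 271, 270, 270, 270]
t=21: [238, 239, 238, 238, 238, 239, 239, 238, 238, 238, 239, 239]
t=22: [271, 272, 271, 271, 271, 271, 272, 271, 271, 271, 271, 271]
t=23: [238, 237, 238, 238, 238, 237, 237, 238, 238, 238, 237, 237]

Answer: s_10(4661) = 239
Key observation: The state at step 19, [238, 237, 238, 238, 238, 237, 237, 238, 238, 238, 237, 237], reappears at step 23: the system is in a cycle of period 4 from step 19 on.  Therefore the state at step 4661 equals the state at step 19 + ((4661 - 19) mod 4) = 21, which is [238, 239, 238, 238, 238, 239, 239, 238, 238, 238, 239, 239].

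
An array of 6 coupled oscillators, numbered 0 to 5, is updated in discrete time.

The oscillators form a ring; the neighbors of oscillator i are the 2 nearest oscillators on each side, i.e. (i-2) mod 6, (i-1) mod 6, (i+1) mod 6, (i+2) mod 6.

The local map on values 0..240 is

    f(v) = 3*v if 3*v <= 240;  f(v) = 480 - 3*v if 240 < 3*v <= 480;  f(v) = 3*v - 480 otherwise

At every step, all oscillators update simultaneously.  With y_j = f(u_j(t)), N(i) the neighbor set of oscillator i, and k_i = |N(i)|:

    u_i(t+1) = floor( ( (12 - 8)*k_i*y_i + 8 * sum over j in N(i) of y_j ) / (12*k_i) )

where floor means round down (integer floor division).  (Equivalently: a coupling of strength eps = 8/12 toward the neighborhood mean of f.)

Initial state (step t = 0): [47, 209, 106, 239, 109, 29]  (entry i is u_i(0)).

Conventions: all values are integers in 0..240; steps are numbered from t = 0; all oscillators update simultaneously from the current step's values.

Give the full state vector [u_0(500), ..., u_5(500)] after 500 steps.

Answer: [108, 103, 97, 96, 101, 108]
Key observation: The state at step 3, [108, 103, 97, 96, 101, 108], reappears at step 10: the system is in a cycle of period 7 from step 3 on.  Therefore the state at step 500 equals the state at step 3 + ((500 - 3) mod 7) = 3, which is [108, 103, 97, 96, 101, 108].

Derivation:
t=0: [47, 209, 106, 239, 109, 29]
t=1: [138, 153, 167, 170, 155, 142]
t=2: [40, 35, 29, 28, 33, 40]
t=3: [108, 103, 97, 96, 101, 108]
t=4: [167, 172, 179, 179, 174, 168]
t=5: [33, 38, 45, 45, 40, 34]
t=6: [111, 116, 123, 123, 118, 112]
t=7: [134, 129, 123, 122, 127, 134]
t=8: [89, 94, 101, 101, 96, 90]
t=9: [200, 195, 189, 188, 193, 200]
t=10: [108, 103, 97, 96, 101, 108]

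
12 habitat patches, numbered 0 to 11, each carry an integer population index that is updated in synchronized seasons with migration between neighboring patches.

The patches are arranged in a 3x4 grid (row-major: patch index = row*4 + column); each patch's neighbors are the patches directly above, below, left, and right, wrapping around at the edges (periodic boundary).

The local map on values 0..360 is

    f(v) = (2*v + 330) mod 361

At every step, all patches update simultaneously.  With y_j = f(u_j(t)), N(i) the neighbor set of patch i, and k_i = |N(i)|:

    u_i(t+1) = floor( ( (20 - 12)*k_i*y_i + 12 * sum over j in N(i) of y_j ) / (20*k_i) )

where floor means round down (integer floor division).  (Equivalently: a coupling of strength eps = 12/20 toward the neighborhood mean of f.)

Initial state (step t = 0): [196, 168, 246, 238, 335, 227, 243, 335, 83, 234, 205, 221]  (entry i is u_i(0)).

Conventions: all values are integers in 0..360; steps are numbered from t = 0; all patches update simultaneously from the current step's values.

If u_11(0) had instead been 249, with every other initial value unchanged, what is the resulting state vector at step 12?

Answer: [46, 84, 105, 65, 91, 129, 151, 111, 83, 122, 144, 103]
Key observation: This trace re-runs the system from the modified initial state.

Derivation:
t=0: [196, 168, 246, 238, 335, 227, 243, 335, 83, 234, 205, 249]
t=1: [120, 157, 115, 106, 182, 137, 106, 195, 123, 108, 63, 119]
t=2: [235, 238, 190, 218, 287, 244, 206, 278, 226, 199, 153, 210]
t=3: [86, 112, 203, 110, 132, 82, 140, 106, 68, 79, 170, 92]
t=4: [164, 139, 146, 148, 177, 173, 195, 196, 140, 161, 205, 178]
t=5: [281, 273, 237, 238, 258, 309, 232, 190, 285, 240, 192, 209]
t=6: [149, 146, 132, 127, 188, 156, 180, 185, 132, 171, 181, 155]
t=7: [266, 268, 264, 256, 306, 299, 309, 312, 273, 290, 305, 280]
t=8: [151, 158, 160, 149, 197, 199, 209, 202, 169, 183, 194, 175]
t=9: [237, 249, 255, 240, 90, 99, 110, 96, 261, 277, 288, 269]
t=10: [103, 121, 132, 111, 140, 157, 170, 150, 132, 152, 165, 142]
t=11: [202, 229, 244, 215, 243, 269, 286, 257, 235, 263, 279, 250]
t=12: [46, 84, 105, 65, 91, 129, 151, 111, 83, 122, 144, 103]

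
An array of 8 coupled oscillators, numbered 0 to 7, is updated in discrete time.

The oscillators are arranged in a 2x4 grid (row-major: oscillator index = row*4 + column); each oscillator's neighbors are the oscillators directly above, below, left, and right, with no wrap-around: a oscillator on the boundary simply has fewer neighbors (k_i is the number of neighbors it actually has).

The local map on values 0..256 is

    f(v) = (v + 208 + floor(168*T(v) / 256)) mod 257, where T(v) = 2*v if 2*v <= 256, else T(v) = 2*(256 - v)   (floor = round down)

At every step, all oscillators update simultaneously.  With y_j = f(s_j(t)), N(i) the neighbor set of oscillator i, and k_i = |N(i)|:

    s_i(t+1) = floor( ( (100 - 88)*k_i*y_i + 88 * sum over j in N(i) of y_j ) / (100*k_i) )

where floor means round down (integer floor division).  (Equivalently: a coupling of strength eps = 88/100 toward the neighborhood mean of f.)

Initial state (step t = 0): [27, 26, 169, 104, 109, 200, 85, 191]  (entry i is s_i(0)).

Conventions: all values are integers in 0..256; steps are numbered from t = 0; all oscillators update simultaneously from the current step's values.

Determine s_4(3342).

Answer: s_4(3342) = 218
Key observation: The state at step 5, [218, 218, 218, 218, 218, 218, 218, 218], reappears at step 6: the system is in a cycle of period 1 from step 5 on.  Therefore the state at step 3342 equals the state at step 5 + ((3342 - 5) mod 1) = 5, which is [218, 218, 218, 218, 218, 218, 218, 218].

Derivation:
t=0: [27, 26, 169, 104, 109, 200, 85, 191]
t=1: [95, 139, 130, 225, 128, 132, 218, 175]
t=2: [236, 223, 228, 236, 212, 237, 238, 218]
t=3: [217, 213, 214, 216, 213, 215, 214, 213]
t=4: [219, 219, 219, 219, 219, 219, 219, 219]
t=5: [218, 218, 218, 218, 218, 218, 218, 218]
t=6: [218, 218, 218, 218, 218, 218, 218, 218]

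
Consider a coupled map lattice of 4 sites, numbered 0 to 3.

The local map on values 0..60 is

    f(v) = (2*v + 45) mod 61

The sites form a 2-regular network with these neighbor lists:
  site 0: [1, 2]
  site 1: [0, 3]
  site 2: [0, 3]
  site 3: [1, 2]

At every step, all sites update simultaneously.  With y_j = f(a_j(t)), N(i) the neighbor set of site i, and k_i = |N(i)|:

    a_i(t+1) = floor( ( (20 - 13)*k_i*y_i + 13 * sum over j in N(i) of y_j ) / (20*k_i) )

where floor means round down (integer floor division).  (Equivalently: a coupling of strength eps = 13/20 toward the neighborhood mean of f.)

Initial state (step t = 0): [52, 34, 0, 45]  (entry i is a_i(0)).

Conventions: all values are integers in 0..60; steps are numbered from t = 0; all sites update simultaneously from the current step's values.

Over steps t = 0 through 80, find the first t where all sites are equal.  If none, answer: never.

Simulating step by step:
t=0: [52, 34, 0, 45]  (not all equal)
t=1: [40, 31, 28, 36]  (not all equal)
t=2: [29, 35, 33, 47]  (not all equal)
t=3: [48, 38, 36, 39]  (not all equal)
t=4: [44, 27, 26, 38]  (not all equal)
t=5: [27, 36, 35, 45]  (not all equal)
t=6: [49, 36, 35, 40]  (not all equal)
t=7: [43, 27, 26, 36]  (not all equal)
t=8: [27, 34, 33, 43]  (not all equal)
t=9: [46, 33, 32, 36]  (not all equal)
t=10: [37, 40, 39, 51]  (not all equal)
t=11: [21, 28, 27, 10]  (not all equal)
t=12: [34, 23, 23, 26]  (not all equal)
t=13: [37, 39, 39, 32]  (not all equal)
t=14: [20, 34, 34, 17]  (not all equal)
t=15: [42, 31, 31, 40]  (not all equal)
t=16: [32, 19, 19, 30]  (not all equal)
t=17: [31, 37, 37, 29]  (not all equal)
t=18: [53, 48, 48, 52]  (not all equal)
t=19: [22, 24, 24, 21]  (not all equal)
t=20: [30, 28, 28, 29]  (not all equal)
t=21: [41, 41, 41, 40]  (not all equal)
t=22: [5, 4, 4, 4]  (not all equal)
t=23: [53, 53, 53, 53]  (all equal)

Answer: 23
Key observation: Synchronization is absorbing here: once all sites are equal they stay equal, and step 23 is the first all-equal step.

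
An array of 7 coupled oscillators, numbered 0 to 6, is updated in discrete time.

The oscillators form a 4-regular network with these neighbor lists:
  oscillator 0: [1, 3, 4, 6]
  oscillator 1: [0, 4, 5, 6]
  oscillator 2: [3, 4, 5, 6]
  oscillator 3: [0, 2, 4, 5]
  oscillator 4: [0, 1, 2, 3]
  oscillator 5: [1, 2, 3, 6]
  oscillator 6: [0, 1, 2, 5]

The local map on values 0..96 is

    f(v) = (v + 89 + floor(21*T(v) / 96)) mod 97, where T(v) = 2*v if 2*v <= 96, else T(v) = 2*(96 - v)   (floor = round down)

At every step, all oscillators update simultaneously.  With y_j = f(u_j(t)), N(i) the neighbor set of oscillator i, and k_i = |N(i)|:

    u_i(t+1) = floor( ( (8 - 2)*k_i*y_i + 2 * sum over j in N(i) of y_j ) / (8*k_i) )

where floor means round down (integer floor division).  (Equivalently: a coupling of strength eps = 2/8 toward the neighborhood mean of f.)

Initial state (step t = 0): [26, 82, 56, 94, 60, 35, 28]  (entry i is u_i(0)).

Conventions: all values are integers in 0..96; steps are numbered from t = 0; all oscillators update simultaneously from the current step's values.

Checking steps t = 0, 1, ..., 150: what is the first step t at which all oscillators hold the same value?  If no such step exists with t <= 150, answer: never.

Answer: 7
Key observation: Synchronization is absorbing here: once all oscillators are equal they stay equal, and step 7 is the first all-equal step.

Derivation:
t=0: [26, 82, 56, 94, 60, 35, 28]  (not all equal)
t=1: [38, 70, 62, 77, 66, 47, 37]  (not all equal)
t=2: [51, 68, 66, 73, 69, 60, 49]  (not all equal)
t=3: [64, 70, 70, 73, 71, 67, 62]  (not all equal)
t=4: [70, 72, 72, 74, 72, 71, 68]  (not all equal)
t=5: [73, 73, 73, 74, 74, 73, 72]  (not all equal)
t=6: [74, 74, 74, 75, 75, 74, 74]  (not all equal)
t=7: [75, 75, 75, 75, 75, 75, 75]  (all equal)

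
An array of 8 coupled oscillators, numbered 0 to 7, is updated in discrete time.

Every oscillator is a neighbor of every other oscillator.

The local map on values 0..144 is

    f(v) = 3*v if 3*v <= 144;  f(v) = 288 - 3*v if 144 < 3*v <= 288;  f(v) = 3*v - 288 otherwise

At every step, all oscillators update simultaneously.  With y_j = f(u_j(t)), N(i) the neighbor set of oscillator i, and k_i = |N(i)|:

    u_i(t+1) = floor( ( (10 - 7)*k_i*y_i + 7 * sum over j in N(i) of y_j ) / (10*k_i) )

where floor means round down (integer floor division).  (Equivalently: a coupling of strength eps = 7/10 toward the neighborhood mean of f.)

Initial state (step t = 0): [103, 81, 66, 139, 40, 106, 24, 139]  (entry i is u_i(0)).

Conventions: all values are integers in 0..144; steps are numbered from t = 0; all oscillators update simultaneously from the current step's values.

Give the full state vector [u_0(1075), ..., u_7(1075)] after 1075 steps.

Simulating step by step:
t=0: [103, 81, 66, 139, 40, 106, 24, 139]
t=1: [67, 72, 81, 89, 87, 69, 78, 89]
t=2: [58, 55, 49, 45, 46, 57, 51, 45]
t=3: [126, 128, 132, 130, 131, 127, 130, 130]
t=4: [97, 99, 101, 100, 100, 98, 100, 100]
t=5: [8, 9, 11, 10, 10, 9, 10, 10]
t=6: [27, 28, 29, 29, 29, 28, 29, 29]
t=7: [84, 85, 85, 85, 85, 85, 85, 85]
t=8: [33, 33, 33, 33, 33, 33, 33, 33]
t=9: [99, 99, 99, 99, 99, 99, 99, 99]
t=10: [9, 9, 9, 9, 9, 9, 9, 9]
t=11: [27, 27, 27, 27, 27, 27, 27, 27]
t=12: [81, 81, 81, 81, 81, 81, 81, 81]
t=13: [45, 45, 45, 45, 45, 45, 45, 45]
t=14: [135, 135, 135, 135, 135, 135, 135, 135]
t=15: [117, 117, 117, 117, 117, 117, 117, 117]
t=16: [63, 63, 63, 63, 63, 63, 63, 63]
t=17: [99, 99, 99, 99, 99, 99, 99, 99]

Answer: [27, 27, 27, 27, 27, 27, 27, 27]
Key observation: The state at step 9, [99, 99, 99, 99, 99, 99, 99, 99], reappears at step 17: the system is in a cycle of period 8 from step 9 on.  Therefore the state at step 1075 equals the state at step 9 + ((1075 - 9) mod 8) = 11, which is [27, 27, 27, 27, 27, 27, 27, 27].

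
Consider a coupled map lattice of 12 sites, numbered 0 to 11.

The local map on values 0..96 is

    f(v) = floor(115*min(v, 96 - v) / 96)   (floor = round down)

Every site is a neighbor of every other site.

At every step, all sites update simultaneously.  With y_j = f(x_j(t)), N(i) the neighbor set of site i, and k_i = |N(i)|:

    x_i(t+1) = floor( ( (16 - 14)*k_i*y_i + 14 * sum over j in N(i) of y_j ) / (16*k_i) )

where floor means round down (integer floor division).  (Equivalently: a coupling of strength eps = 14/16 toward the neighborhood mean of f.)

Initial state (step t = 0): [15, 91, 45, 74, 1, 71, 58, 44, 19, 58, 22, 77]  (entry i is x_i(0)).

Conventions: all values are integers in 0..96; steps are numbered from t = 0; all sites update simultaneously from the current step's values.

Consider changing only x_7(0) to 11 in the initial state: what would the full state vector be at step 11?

Answer: [47, 47, 47, 47, 47, 47, 47, 47, 47, 47, 47, 47]
Key observation: This trace re-runs the system from the modified initial state.

Derivation:
t=0: [15, 91, 45, 74, 1, 71, 58, 11, 19, 58, 22, 77]
t=1: [24, 24, 26, 25, 24, 25, 26, 24, 25, 26, 25, 25]
t=2: [29, 29, 29, 29, 29, 29, 29, 29, 29, 29, 29, 29]
t=3: [34, 34, 34, 34, 34, 34, 34, 34, 34, 34, 34, 34]
t=4: [40, 40, 40, 40, 40, 40, 40, 40, 40, 40, 40, 40]
t=5: [47, 47, 47, 47, 47, 47, 47, 47, 47, 47, 47, 47]
t=6: [56, 56, 56, 56, 56, 56, 56, 56, 56, 56, 56, 56]
t=7: [47, 47, 47, 47, 47, 47, 47, 47, 47, 47, 47, 47]
t=8: [56, 56, 56, 56, 56, 56, 56, 56, 56, 56, 56, 56]
t=9: [47, 47, 47, 47, 47, 47, 47, 47, 47, 47, 47, 47]
t=10: [56, 56, 56, 56, 56, 56, 56, 56, 56, 56, 56, 56]
t=11: [47, 47, 47, 47, 47, 47, 47, 47, 47, 47, 47, 47]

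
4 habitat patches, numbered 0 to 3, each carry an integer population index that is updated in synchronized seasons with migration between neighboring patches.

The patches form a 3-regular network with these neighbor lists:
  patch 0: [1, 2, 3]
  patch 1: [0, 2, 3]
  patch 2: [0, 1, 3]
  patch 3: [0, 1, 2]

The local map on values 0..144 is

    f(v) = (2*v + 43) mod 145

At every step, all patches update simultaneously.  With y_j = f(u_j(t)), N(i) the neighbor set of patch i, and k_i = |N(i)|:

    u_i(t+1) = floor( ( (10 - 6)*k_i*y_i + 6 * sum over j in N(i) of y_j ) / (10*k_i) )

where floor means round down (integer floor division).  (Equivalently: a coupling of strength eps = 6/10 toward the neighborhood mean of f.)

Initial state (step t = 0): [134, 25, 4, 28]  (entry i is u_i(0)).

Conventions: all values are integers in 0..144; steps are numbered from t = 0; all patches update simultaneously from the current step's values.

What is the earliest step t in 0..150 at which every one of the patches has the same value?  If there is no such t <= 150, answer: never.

Answer: 4
Key observation: Synchronization is absorbing here: once all patches are equal they stay equal, and step 4 is the first all-equal step.

Derivation:
t=0: [134, 25, 4, 28]  (not all equal)
t=1: [57, 71, 63, 72]  (not all equal)
t=2: [26, 31, 28, 32]  (not all equal)
t=3: [100, 102, 101, 102]  (not all equal)
t=4: [100, 100, 100, 100]  (all equal)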